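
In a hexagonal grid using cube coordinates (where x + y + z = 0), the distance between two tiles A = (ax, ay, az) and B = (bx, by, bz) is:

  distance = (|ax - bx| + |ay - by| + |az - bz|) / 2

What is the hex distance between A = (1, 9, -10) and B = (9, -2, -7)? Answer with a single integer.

|ax - bx| = |1 - 9| = 8
|ay - by| = |9 - (-2)| = 11
|az - bz| = |-10 - (-7)| = 3
distance = (8 + 11 + 3) / 2 = 22 / 2 = 11

Answer: 11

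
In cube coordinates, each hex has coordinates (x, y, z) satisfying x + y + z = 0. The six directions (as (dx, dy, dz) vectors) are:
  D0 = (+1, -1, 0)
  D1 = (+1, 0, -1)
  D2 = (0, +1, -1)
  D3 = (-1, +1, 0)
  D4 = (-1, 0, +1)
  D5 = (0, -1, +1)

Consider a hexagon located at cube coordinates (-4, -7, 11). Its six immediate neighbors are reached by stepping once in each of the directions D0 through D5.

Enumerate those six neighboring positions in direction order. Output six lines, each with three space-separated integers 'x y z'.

Center: (-4, -7, 11). Add each direction:
  D0: (-4, -7, 11) + (1, -1, 0) = (-3, -8, 11)
  D1: (-4, -7, 11) + (1, 0, -1) = (-3, -7, 10)
  D2: (-4, -7, 11) + (0, 1, -1) = (-4, -6, 10)
  D3: (-4, -7, 11) + (-1, 1, 0) = (-5, -6, 11)
  D4: (-4, -7, 11) + (-1, 0, 1) = (-5, -7, 12)
  D5: (-4, -7, 11) + (0, -1, 1) = (-4, -8, 12)

Answer: -3 -8 11
-3 -7 10
-4 -6 10
-5 -6 11
-5 -7 12
-4 -8 12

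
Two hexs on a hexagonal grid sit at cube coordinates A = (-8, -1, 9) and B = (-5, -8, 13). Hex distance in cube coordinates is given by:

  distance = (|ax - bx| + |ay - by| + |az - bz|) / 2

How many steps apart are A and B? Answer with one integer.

Answer: 7

Derivation:
|ax - bx| = |-8 - (-5)| = 3
|ay - by| = |-1 - (-8)| = 7
|az - bz| = |9 - 13| = 4
distance = (3 + 7 + 4) / 2 = 14 / 2 = 7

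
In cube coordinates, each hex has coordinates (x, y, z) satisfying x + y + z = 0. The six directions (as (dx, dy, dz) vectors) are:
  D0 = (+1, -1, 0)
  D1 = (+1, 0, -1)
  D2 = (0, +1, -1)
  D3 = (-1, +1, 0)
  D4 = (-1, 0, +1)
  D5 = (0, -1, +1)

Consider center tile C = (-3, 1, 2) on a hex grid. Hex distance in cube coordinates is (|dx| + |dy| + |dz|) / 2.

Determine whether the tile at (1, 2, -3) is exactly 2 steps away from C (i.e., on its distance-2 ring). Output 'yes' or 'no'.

|px - cx| = |1 - (-3)| = 4
|py - cy| = |2 - 1| = 1
|pz - cz| = |-3 - 2| = 5
distance = (4+1+5)/2 = 10/2 = 5
radius = 2; distance != radius -> no

Answer: no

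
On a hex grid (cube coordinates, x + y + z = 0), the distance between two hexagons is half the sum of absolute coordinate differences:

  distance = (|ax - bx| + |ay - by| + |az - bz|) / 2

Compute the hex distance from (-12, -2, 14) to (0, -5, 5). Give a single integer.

Answer: 12

Derivation:
|ax - bx| = |-12 - 0| = 12
|ay - by| = |-2 - (-5)| = 3
|az - bz| = |14 - 5| = 9
distance = (12 + 3 + 9) / 2 = 24 / 2 = 12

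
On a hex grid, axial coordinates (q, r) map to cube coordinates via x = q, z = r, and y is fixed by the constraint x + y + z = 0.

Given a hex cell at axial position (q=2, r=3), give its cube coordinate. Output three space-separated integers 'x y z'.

x = q = 2
z = r = 3
y = -x - z = -(2) - (3) = -5

Answer: 2 -5 3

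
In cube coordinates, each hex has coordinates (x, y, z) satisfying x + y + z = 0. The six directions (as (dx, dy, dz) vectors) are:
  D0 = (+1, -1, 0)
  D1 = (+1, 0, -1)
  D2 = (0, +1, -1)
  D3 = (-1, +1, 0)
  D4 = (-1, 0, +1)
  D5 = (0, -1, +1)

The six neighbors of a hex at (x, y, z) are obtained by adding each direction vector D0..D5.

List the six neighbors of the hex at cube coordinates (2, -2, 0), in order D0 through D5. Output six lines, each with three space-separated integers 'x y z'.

Center: (2, -2, 0). Add each direction:
  D0: (2, -2, 0) + (1, -1, 0) = (3, -3, 0)
  D1: (2, -2, 0) + (1, 0, -1) = (3, -2, -1)
  D2: (2, -2, 0) + (0, 1, -1) = (2, -1, -1)
  D3: (2, -2, 0) + (-1, 1, 0) = (1, -1, 0)
  D4: (2, -2, 0) + (-1, 0, 1) = (1, -2, 1)
  D5: (2, -2, 0) + (0, -1, 1) = (2, -3, 1)

Answer: 3 -3 0
3 -2 -1
2 -1 -1
1 -1 0
1 -2 1
2 -3 1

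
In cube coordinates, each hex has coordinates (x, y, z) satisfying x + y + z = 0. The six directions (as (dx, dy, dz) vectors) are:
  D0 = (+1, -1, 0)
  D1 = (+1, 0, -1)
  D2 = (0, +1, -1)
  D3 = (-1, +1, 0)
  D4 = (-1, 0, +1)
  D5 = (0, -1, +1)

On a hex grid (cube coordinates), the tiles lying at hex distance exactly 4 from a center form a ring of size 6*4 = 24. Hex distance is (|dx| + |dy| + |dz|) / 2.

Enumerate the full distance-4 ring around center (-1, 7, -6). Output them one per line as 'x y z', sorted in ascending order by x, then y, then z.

Answer: -5 7 -2
-5 8 -3
-5 9 -4
-5 10 -5
-5 11 -6
-4 6 -2
-4 11 -7
-3 5 -2
-3 11 -8
-2 4 -2
-2 11 -9
-1 3 -2
-1 11 -10
0 3 -3
0 10 -10
1 3 -4
1 9 -10
2 3 -5
2 8 -10
3 3 -6
3 4 -7
3 5 -8
3 6 -9
3 7 -10

Derivation:
Walk ring at distance 4 from (-1, 7, -6):
Start at center + D4*4 = (-5, 7, -2)
  hex 0: (-5, 7, -2)
  hex 1: (-4, 6, -2)
  hex 2: (-3, 5, -2)
  hex 3: (-2, 4, -2)
  hex 4: (-1, 3, -2)
  hex 5: (0, 3, -3)
  hex 6: (1, 3, -4)
  hex 7: (2, 3, -5)
  hex 8: (3, 3, -6)
  hex 9: (3, 4, -7)
  hex 10: (3, 5, -8)
  hex 11: (3, 6, -9)
  hex 12: (3, 7, -10)
  hex 13: (2, 8, -10)
  hex 14: (1, 9, -10)
  hex 15: (0, 10, -10)
  hex 16: (-1, 11, -10)
  hex 17: (-2, 11, -9)
  hex 18: (-3, 11, -8)
  hex 19: (-4, 11, -7)
  hex 20: (-5, 11, -6)
  hex 21: (-5, 10, -5)
  hex 22: (-5, 9, -4)
  hex 23: (-5, 8, -3)
Sorted: 24 hexes.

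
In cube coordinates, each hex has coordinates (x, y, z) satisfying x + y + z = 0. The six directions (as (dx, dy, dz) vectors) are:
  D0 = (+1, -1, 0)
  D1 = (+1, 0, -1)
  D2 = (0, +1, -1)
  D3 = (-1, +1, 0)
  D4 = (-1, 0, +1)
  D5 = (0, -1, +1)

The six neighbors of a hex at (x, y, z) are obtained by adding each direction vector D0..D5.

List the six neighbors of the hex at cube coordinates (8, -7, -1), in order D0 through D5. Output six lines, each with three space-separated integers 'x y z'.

Answer: 9 -8 -1
9 -7 -2
8 -6 -2
7 -6 -1
7 -7 0
8 -8 0

Derivation:
Center: (8, -7, -1). Add each direction:
  D0: (8, -7, -1) + (1, -1, 0) = (9, -8, -1)
  D1: (8, -7, -1) + (1, 0, -1) = (9, -7, -2)
  D2: (8, -7, -1) + (0, 1, -1) = (8, -6, -2)
  D3: (8, -7, -1) + (-1, 1, 0) = (7, -6, -1)
  D4: (8, -7, -1) + (-1, 0, 1) = (7, -7, 0)
  D5: (8, -7, -1) + (0, -1, 1) = (8, -8, 0)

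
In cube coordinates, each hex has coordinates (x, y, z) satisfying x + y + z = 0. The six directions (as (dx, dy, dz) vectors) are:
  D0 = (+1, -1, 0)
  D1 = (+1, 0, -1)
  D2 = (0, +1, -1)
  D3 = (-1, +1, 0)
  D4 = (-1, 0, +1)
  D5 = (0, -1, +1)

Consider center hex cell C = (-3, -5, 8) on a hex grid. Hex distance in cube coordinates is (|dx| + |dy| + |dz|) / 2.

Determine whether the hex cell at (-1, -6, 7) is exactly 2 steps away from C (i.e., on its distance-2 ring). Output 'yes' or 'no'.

Answer: yes

Derivation:
|px - cx| = |-1 - (-3)| = 2
|py - cy| = |-6 - (-5)| = 1
|pz - cz| = |7 - 8| = 1
distance = (2+1+1)/2 = 4/2 = 2
radius = 2; distance == radius -> yes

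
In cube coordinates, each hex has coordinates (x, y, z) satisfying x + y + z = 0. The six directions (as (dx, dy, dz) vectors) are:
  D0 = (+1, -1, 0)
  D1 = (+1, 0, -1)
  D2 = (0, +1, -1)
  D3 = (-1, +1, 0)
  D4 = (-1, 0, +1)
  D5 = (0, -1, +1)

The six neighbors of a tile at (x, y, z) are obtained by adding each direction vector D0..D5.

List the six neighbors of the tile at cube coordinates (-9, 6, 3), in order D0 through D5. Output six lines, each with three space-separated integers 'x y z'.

Center: (-9, 6, 3). Add each direction:
  D0: (-9, 6, 3) + (1, -1, 0) = (-8, 5, 3)
  D1: (-9, 6, 3) + (1, 0, -1) = (-8, 6, 2)
  D2: (-9, 6, 3) + (0, 1, -1) = (-9, 7, 2)
  D3: (-9, 6, 3) + (-1, 1, 0) = (-10, 7, 3)
  D4: (-9, 6, 3) + (-1, 0, 1) = (-10, 6, 4)
  D5: (-9, 6, 3) + (0, -1, 1) = (-9, 5, 4)

Answer: -8 5 3
-8 6 2
-9 7 2
-10 7 3
-10 6 4
-9 5 4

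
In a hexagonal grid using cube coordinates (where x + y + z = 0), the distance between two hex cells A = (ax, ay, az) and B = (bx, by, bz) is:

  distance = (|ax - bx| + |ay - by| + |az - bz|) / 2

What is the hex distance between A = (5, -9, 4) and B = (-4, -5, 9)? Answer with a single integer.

|ax - bx| = |5 - (-4)| = 9
|ay - by| = |-9 - (-5)| = 4
|az - bz| = |4 - 9| = 5
distance = (9 + 4 + 5) / 2 = 18 / 2 = 9

Answer: 9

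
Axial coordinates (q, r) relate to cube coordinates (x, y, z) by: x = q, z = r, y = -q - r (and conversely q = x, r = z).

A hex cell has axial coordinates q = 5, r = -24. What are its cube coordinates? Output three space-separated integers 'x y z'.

Answer: 5 19 -24

Derivation:
x = q = 5
z = r = -24
y = -x - z = -(5) - (-24) = 19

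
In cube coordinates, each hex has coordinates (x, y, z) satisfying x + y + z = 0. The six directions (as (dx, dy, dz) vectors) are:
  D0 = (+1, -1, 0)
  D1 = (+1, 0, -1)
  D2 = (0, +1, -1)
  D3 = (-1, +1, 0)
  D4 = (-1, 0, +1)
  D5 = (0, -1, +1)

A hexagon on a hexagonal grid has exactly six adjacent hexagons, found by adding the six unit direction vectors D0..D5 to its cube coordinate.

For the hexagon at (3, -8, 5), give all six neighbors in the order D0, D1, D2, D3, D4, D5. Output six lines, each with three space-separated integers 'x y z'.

Answer: 4 -9 5
4 -8 4
3 -7 4
2 -7 5
2 -8 6
3 -9 6

Derivation:
Center: (3, -8, 5). Add each direction:
  D0: (3, -8, 5) + (1, -1, 0) = (4, -9, 5)
  D1: (3, -8, 5) + (1, 0, -1) = (4, -8, 4)
  D2: (3, -8, 5) + (0, 1, -1) = (3, -7, 4)
  D3: (3, -8, 5) + (-1, 1, 0) = (2, -7, 5)
  D4: (3, -8, 5) + (-1, 0, 1) = (2, -8, 6)
  D5: (3, -8, 5) + (0, -1, 1) = (3, -9, 6)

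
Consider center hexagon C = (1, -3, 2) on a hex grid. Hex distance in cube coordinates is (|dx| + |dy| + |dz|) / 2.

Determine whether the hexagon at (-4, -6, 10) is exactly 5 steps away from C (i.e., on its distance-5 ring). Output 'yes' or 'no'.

|px - cx| = |-4 - 1| = 5
|py - cy| = |-6 - (-3)| = 3
|pz - cz| = |10 - 2| = 8
distance = (5+3+8)/2 = 16/2 = 8
radius = 5; distance != radius -> no

Answer: no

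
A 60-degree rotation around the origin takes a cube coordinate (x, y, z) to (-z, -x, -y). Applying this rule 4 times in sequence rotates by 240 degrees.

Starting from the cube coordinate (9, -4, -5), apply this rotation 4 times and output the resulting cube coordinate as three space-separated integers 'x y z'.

Start: (9, -4, -5)
Step 1: (9, -4, -5) -> (-(-5), -(9), -(-4)) = (5, -9, 4)
Step 2: (5, -9, 4) -> (-(4), -(5), -(-9)) = (-4, -5, 9)
Step 3: (-4, -5, 9) -> (-(9), -(-4), -(-5)) = (-9, 4, 5)
Step 4: (-9, 4, 5) -> (-(5), -(-9), -(4)) = (-5, 9, -4)

Answer: -5 9 -4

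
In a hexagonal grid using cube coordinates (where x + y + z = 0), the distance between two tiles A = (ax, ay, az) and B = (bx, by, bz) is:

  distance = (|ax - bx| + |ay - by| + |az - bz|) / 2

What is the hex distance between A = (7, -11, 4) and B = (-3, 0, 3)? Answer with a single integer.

|ax - bx| = |7 - (-3)| = 10
|ay - by| = |-11 - 0| = 11
|az - bz| = |4 - 3| = 1
distance = (10 + 11 + 1) / 2 = 22 / 2 = 11

Answer: 11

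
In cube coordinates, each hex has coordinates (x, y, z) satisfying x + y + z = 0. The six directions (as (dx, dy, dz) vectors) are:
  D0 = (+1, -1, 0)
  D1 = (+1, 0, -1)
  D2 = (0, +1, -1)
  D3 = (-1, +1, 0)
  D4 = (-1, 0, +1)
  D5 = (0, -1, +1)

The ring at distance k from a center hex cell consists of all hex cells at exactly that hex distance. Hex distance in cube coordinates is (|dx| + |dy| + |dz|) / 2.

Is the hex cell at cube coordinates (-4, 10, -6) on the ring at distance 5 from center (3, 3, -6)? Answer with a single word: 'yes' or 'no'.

Answer: no

Derivation:
|px - cx| = |-4 - 3| = 7
|py - cy| = |10 - 3| = 7
|pz - cz| = |-6 - (-6)| = 0
distance = (7+7+0)/2 = 14/2 = 7
radius = 5; distance != radius -> no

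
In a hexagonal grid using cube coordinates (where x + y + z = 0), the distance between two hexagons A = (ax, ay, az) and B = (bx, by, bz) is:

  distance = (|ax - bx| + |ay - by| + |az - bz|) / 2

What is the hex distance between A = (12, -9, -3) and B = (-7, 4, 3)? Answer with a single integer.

|ax - bx| = |12 - (-7)| = 19
|ay - by| = |-9 - 4| = 13
|az - bz| = |-3 - 3| = 6
distance = (19 + 13 + 6) / 2 = 38 / 2 = 19

Answer: 19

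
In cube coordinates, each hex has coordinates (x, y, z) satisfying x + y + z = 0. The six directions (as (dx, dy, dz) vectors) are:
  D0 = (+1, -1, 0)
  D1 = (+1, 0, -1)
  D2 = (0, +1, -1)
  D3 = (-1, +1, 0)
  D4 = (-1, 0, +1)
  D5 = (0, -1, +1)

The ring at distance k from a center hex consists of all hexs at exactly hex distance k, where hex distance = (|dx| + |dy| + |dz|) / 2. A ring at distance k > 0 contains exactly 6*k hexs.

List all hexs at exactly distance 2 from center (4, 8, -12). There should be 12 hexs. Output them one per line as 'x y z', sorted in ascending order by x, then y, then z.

Walk ring at distance 2 from (4, 8, -12):
Start at center + D4*2 = (2, 8, -10)
  hex 0: (2, 8, -10)
  hex 1: (3, 7, -10)
  hex 2: (4, 6, -10)
  hex 3: (5, 6, -11)
  hex 4: (6, 6, -12)
  hex 5: (6, 7, -13)
  hex 6: (6, 8, -14)
  hex 7: (5, 9, -14)
  hex 8: (4, 10, -14)
  hex 9: (3, 10, -13)
  hex 10: (2, 10, -12)
  hex 11: (2, 9, -11)
Sorted: 12 hexes.

Answer: 2 8 -10
2 9 -11
2 10 -12
3 7 -10
3 10 -13
4 6 -10
4 10 -14
5 6 -11
5 9 -14
6 6 -12
6 7 -13
6 8 -14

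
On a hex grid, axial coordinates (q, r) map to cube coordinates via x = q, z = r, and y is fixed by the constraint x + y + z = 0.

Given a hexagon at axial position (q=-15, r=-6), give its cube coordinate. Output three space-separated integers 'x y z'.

Answer: -15 21 -6

Derivation:
x = q = -15
z = r = -6
y = -x - z = -(-15) - (-6) = 21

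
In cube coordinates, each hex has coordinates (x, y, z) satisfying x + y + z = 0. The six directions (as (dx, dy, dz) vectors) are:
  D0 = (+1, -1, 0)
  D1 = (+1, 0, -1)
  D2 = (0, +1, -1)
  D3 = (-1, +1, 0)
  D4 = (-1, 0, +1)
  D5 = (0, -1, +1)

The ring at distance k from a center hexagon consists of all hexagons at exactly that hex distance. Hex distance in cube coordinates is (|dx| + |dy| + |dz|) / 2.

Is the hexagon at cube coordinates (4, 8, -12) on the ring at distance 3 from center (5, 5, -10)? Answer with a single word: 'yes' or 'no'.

Answer: yes

Derivation:
|px - cx| = |4 - 5| = 1
|py - cy| = |8 - 5| = 3
|pz - cz| = |-12 - (-10)| = 2
distance = (1+3+2)/2 = 6/2 = 3
radius = 3; distance == radius -> yes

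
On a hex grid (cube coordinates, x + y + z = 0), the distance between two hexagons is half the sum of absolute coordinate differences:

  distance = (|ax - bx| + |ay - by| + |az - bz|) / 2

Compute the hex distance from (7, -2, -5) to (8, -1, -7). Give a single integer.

|ax - bx| = |7 - 8| = 1
|ay - by| = |-2 - (-1)| = 1
|az - bz| = |-5 - (-7)| = 2
distance = (1 + 1 + 2) / 2 = 4 / 2 = 2

Answer: 2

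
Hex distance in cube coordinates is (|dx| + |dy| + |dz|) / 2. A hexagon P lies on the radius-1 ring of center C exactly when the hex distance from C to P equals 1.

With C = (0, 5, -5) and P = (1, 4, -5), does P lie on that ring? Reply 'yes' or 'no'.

|px - cx| = |1 - 0| = 1
|py - cy| = |4 - 5| = 1
|pz - cz| = |-5 - (-5)| = 0
distance = (1+1+0)/2 = 2/2 = 1
radius = 1; distance == radius -> yes

Answer: yes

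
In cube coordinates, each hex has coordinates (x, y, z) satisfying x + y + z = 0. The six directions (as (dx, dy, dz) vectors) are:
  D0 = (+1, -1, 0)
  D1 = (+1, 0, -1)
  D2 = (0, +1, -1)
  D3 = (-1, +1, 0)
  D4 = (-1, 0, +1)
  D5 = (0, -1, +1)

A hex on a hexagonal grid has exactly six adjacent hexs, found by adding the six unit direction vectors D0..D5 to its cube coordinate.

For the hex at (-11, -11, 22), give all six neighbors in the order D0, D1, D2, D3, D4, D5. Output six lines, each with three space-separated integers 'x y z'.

Answer: -10 -12 22
-10 -11 21
-11 -10 21
-12 -10 22
-12 -11 23
-11 -12 23

Derivation:
Center: (-11, -11, 22). Add each direction:
  D0: (-11, -11, 22) + (1, -1, 0) = (-10, -12, 22)
  D1: (-11, -11, 22) + (1, 0, -1) = (-10, -11, 21)
  D2: (-11, -11, 22) + (0, 1, -1) = (-11, -10, 21)
  D3: (-11, -11, 22) + (-1, 1, 0) = (-12, -10, 22)
  D4: (-11, -11, 22) + (-1, 0, 1) = (-12, -11, 23)
  D5: (-11, -11, 22) + (0, -1, 1) = (-11, -12, 23)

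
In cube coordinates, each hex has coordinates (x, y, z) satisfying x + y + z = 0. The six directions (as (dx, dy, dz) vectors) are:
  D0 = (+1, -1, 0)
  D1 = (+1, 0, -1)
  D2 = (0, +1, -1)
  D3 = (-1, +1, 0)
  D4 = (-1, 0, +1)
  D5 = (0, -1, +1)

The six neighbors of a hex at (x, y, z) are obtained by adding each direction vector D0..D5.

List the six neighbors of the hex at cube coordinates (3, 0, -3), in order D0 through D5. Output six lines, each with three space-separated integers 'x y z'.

Answer: 4 -1 -3
4 0 -4
3 1 -4
2 1 -3
2 0 -2
3 -1 -2

Derivation:
Center: (3, 0, -3). Add each direction:
  D0: (3, 0, -3) + (1, -1, 0) = (4, -1, -3)
  D1: (3, 0, -3) + (1, 0, -1) = (4, 0, -4)
  D2: (3, 0, -3) + (0, 1, -1) = (3, 1, -4)
  D3: (3, 0, -3) + (-1, 1, 0) = (2, 1, -3)
  D4: (3, 0, -3) + (-1, 0, 1) = (2, 0, -2)
  D5: (3, 0, -3) + (0, -1, 1) = (3, -1, -2)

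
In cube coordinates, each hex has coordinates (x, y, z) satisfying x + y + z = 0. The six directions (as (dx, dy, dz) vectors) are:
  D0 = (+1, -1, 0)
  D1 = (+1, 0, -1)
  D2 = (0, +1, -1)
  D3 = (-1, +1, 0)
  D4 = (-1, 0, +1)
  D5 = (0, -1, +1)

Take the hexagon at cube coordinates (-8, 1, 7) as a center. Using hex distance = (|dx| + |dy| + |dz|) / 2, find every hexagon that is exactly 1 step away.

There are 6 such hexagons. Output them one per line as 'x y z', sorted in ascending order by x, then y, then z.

Answer: -9 1 8
-9 2 7
-8 0 8
-8 2 6
-7 0 7
-7 1 6

Derivation:
Walk ring at distance 1 from (-8, 1, 7):
Start at center + D4*1 = (-9, 1, 8)
  hex 0: (-9, 1, 8)
  hex 1: (-8, 0, 8)
  hex 2: (-7, 0, 7)
  hex 3: (-7, 1, 6)
  hex 4: (-8, 2, 6)
  hex 5: (-9, 2, 7)
Sorted: 6 hexes.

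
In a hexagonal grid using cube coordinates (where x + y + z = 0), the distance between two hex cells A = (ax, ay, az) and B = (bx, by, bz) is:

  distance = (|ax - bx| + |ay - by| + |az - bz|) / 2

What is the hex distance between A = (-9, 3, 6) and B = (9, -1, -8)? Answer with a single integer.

Answer: 18

Derivation:
|ax - bx| = |-9 - 9| = 18
|ay - by| = |3 - (-1)| = 4
|az - bz| = |6 - (-8)| = 14
distance = (18 + 4 + 14) / 2 = 36 / 2 = 18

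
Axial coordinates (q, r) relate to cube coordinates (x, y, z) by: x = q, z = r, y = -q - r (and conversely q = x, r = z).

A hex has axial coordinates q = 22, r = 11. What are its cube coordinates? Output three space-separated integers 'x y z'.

x = q = 22
z = r = 11
y = -x - z = -(22) - (11) = -33

Answer: 22 -33 11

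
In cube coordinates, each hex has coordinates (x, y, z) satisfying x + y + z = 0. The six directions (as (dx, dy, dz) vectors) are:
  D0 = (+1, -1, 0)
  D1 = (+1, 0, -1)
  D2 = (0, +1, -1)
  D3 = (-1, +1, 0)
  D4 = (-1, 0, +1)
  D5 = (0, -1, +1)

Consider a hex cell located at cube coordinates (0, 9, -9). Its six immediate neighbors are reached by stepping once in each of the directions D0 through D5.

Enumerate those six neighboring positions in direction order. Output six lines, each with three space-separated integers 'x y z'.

Answer: 1 8 -9
1 9 -10
0 10 -10
-1 10 -9
-1 9 -8
0 8 -8

Derivation:
Center: (0, 9, -9). Add each direction:
  D0: (0, 9, -9) + (1, -1, 0) = (1, 8, -9)
  D1: (0, 9, -9) + (1, 0, -1) = (1, 9, -10)
  D2: (0, 9, -9) + (0, 1, -1) = (0, 10, -10)
  D3: (0, 9, -9) + (-1, 1, 0) = (-1, 10, -9)
  D4: (0, 9, -9) + (-1, 0, 1) = (-1, 9, -8)
  D5: (0, 9, -9) + (0, -1, 1) = (0, 8, -8)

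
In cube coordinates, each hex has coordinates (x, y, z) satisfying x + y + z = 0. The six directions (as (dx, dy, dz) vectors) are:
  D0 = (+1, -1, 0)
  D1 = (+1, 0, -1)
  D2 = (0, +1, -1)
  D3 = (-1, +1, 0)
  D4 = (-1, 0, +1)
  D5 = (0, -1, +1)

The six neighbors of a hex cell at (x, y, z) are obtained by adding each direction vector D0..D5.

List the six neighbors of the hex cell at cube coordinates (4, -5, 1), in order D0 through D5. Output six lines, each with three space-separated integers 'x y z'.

Answer: 5 -6 1
5 -5 0
4 -4 0
3 -4 1
3 -5 2
4 -6 2

Derivation:
Center: (4, -5, 1). Add each direction:
  D0: (4, -5, 1) + (1, -1, 0) = (5, -6, 1)
  D1: (4, -5, 1) + (1, 0, -1) = (5, -5, 0)
  D2: (4, -5, 1) + (0, 1, -1) = (4, -4, 0)
  D3: (4, -5, 1) + (-1, 1, 0) = (3, -4, 1)
  D4: (4, -5, 1) + (-1, 0, 1) = (3, -5, 2)
  D5: (4, -5, 1) + (0, -1, 1) = (4, -6, 2)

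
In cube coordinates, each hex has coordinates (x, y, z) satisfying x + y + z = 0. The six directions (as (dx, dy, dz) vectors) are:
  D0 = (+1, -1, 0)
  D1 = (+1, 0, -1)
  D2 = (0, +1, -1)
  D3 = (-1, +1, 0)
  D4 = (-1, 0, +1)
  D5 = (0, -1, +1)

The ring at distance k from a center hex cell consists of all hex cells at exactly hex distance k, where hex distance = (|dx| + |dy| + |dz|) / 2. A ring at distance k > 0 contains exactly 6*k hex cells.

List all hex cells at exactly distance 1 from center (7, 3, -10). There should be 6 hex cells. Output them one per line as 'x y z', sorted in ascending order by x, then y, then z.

Walk ring at distance 1 from (7, 3, -10):
Start at center + D4*1 = (6, 3, -9)
  hex 0: (6, 3, -9)
  hex 1: (7, 2, -9)
  hex 2: (8, 2, -10)
  hex 3: (8, 3, -11)
  hex 4: (7, 4, -11)
  hex 5: (6, 4, -10)
Sorted: 6 hexes.

Answer: 6 3 -9
6 4 -10
7 2 -9
7 4 -11
8 2 -10
8 3 -11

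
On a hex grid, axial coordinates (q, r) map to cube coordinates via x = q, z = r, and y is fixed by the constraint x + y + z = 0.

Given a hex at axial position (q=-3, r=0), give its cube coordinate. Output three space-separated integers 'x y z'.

Answer: -3 3 0

Derivation:
x = q = -3
z = r = 0
y = -x - z = -(-3) - (0) = 3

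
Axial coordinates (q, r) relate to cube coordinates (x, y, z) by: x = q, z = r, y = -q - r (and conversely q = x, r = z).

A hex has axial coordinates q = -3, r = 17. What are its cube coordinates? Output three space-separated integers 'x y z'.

x = q = -3
z = r = 17
y = -x - z = -(-3) - (17) = -14

Answer: -3 -14 17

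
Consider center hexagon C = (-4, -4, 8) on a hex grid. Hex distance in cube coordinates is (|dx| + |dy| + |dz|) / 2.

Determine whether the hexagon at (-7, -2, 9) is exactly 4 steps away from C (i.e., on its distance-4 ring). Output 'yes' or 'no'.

Answer: no

Derivation:
|px - cx| = |-7 - (-4)| = 3
|py - cy| = |-2 - (-4)| = 2
|pz - cz| = |9 - 8| = 1
distance = (3+2+1)/2 = 6/2 = 3
radius = 4; distance != radius -> no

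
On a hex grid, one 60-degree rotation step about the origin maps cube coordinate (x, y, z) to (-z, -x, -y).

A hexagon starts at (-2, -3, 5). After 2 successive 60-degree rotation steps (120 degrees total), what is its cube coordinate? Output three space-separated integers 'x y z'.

Start: (-2, -3, 5)
Step 1: (-2, -3, 5) -> (-(5), -(-2), -(-3)) = (-5, 2, 3)
Step 2: (-5, 2, 3) -> (-(3), -(-5), -(2)) = (-3, 5, -2)

Answer: -3 5 -2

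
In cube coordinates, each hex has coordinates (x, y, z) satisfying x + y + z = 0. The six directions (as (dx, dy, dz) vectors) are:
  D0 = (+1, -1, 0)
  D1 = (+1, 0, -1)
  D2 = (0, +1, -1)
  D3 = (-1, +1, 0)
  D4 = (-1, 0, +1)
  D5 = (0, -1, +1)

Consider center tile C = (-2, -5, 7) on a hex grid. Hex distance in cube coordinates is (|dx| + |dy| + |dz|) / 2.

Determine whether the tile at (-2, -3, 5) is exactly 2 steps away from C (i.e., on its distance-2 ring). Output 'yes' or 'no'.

|px - cx| = |-2 - (-2)| = 0
|py - cy| = |-3 - (-5)| = 2
|pz - cz| = |5 - 7| = 2
distance = (0+2+2)/2 = 4/2 = 2
radius = 2; distance == radius -> yes

Answer: yes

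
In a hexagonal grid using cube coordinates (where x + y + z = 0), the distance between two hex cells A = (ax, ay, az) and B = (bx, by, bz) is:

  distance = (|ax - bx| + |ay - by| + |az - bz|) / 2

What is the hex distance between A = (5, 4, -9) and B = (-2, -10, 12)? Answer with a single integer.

Answer: 21

Derivation:
|ax - bx| = |5 - (-2)| = 7
|ay - by| = |4 - (-10)| = 14
|az - bz| = |-9 - 12| = 21
distance = (7 + 14 + 21) / 2 = 42 / 2 = 21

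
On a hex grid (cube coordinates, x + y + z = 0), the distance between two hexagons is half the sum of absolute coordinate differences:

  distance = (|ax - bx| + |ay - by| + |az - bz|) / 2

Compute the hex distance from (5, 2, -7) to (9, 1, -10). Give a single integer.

|ax - bx| = |5 - 9| = 4
|ay - by| = |2 - 1| = 1
|az - bz| = |-7 - (-10)| = 3
distance = (4 + 1 + 3) / 2 = 8 / 2 = 4

Answer: 4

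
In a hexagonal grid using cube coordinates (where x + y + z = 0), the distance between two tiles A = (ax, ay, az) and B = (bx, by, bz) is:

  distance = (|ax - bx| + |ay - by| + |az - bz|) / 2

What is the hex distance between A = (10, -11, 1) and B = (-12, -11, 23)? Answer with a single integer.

Answer: 22

Derivation:
|ax - bx| = |10 - (-12)| = 22
|ay - by| = |-11 - (-11)| = 0
|az - bz| = |1 - 23| = 22
distance = (22 + 0 + 22) / 2 = 44 / 2 = 22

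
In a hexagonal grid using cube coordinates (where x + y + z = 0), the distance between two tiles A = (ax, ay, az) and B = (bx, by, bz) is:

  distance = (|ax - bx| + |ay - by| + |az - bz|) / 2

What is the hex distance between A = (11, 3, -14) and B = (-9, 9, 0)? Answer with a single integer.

|ax - bx| = |11 - (-9)| = 20
|ay - by| = |3 - 9| = 6
|az - bz| = |-14 - 0| = 14
distance = (20 + 6 + 14) / 2 = 40 / 2 = 20

Answer: 20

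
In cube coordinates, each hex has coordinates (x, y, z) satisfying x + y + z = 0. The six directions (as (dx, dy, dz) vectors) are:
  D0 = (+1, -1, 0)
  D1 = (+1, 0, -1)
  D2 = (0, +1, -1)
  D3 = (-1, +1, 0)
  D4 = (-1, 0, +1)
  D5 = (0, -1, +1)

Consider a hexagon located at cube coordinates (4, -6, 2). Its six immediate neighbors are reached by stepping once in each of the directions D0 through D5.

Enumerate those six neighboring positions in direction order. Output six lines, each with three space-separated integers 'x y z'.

Answer: 5 -7 2
5 -6 1
4 -5 1
3 -5 2
3 -6 3
4 -7 3

Derivation:
Center: (4, -6, 2). Add each direction:
  D0: (4, -6, 2) + (1, -1, 0) = (5, -7, 2)
  D1: (4, -6, 2) + (1, 0, -1) = (5, -6, 1)
  D2: (4, -6, 2) + (0, 1, -1) = (4, -5, 1)
  D3: (4, -6, 2) + (-1, 1, 0) = (3, -5, 2)
  D4: (4, -6, 2) + (-1, 0, 1) = (3, -6, 3)
  D5: (4, -6, 2) + (0, -1, 1) = (4, -7, 3)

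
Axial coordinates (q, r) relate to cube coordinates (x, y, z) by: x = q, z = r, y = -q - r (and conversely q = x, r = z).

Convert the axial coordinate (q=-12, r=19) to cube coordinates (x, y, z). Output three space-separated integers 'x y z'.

x = q = -12
z = r = 19
y = -x - z = -(-12) - (19) = -7

Answer: -12 -7 19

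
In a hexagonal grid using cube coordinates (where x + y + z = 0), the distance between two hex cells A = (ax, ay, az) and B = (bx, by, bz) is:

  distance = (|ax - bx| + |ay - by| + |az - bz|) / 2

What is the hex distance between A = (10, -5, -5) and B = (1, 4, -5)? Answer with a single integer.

Answer: 9

Derivation:
|ax - bx| = |10 - 1| = 9
|ay - by| = |-5 - 4| = 9
|az - bz| = |-5 - (-5)| = 0
distance = (9 + 9 + 0) / 2 = 18 / 2 = 9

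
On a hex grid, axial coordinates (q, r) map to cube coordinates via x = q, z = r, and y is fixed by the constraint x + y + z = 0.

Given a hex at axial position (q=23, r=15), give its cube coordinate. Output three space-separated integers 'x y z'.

x = q = 23
z = r = 15
y = -x - z = -(23) - (15) = -38

Answer: 23 -38 15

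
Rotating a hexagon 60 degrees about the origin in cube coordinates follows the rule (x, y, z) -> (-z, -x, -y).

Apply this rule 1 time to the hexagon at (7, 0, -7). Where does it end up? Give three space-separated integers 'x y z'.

Start: (7, 0, -7)
Step 1: (7, 0, -7) -> (-(-7), -(7), -(0)) = (7, -7, 0)

Answer: 7 -7 0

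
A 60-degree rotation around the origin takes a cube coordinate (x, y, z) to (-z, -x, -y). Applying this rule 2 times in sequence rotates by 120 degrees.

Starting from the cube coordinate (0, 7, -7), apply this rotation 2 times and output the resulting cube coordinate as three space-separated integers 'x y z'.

Answer: 7 -7 0

Derivation:
Start: (0, 7, -7)
Step 1: (0, 7, -7) -> (-(-7), -(0), -(7)) = (7, 0, -7)
Step 2: (7, 0, -7) -> (-(-7), -(7), -(0)) = (7, -7, 0)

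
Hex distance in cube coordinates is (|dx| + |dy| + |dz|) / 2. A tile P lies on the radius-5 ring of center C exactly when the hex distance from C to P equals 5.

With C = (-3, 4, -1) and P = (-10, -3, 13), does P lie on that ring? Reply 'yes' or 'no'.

|px - cx| = |-10 - (-3)| = 7
|py - cy| = |-3 - 4| = 7
|pz - cz| = |13 - (-1)| = 14
distance = (7+7+14)/2 = 28/2 = 14
radius = 5; distance != radius -> no

Answer: no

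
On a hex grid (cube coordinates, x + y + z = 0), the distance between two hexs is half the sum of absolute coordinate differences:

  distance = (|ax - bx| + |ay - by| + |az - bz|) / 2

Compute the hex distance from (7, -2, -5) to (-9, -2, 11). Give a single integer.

|ax - bx| = |7 - (-9)| = 16
|ay - by| = |-2 - (-2)| = 0
|az - bz| = |-5 - 11| = 16
distance = (16 + 0 + 16) / 2 = 32 / 2 = 16

Answer: 16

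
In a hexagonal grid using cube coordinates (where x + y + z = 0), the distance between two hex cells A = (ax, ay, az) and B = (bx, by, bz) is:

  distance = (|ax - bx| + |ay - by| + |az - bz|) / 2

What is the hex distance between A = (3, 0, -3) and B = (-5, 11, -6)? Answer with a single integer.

|ax - bx| = |3 - (-5)| = 8
|ay - by| = |0 - 11| = 11
|az - bz| = |-3 - (-6)| = 3
distance = (8 + 11 + 3) / 2 = 22 / 2 = 11

Answer: 11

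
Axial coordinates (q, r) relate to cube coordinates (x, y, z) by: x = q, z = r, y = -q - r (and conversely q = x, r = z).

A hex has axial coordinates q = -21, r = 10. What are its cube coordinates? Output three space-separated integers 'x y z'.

x = q = -21
z = r = 10
y = -x - z = -(-21) - (10) = 11

Answer: -21 11 10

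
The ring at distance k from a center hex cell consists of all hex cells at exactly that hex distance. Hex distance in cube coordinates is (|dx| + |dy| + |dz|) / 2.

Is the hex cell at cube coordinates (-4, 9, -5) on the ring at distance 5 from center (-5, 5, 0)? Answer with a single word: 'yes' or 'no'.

|px - cx| = |-4 - (-5)| = 1
|py - cy| = |9 - 5| = 4
|pz - cz| = |-5 - 0| = 5
distance = (1+4+5)/2 = 10/2 = 5
radius = 5; distance == radius -> yes

Answer: yes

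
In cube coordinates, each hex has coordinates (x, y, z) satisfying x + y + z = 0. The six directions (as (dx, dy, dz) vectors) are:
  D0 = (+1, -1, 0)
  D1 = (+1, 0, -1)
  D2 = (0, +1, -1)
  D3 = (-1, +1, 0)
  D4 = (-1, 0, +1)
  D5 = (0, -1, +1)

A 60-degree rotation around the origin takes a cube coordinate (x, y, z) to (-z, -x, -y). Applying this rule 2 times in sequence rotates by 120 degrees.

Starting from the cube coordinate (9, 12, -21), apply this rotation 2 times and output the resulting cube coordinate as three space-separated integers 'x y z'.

Answer: 12 -21 9

Derivation:
Start: (9, 12, -21)
Step 1: (9, 12, -21) -> (-(-21), -(9), -(12)) = (21, -9, -12)
Step 2: (21, -9, -12) -> (-(-12), -(21), -(-9)) = (12, -21, 9)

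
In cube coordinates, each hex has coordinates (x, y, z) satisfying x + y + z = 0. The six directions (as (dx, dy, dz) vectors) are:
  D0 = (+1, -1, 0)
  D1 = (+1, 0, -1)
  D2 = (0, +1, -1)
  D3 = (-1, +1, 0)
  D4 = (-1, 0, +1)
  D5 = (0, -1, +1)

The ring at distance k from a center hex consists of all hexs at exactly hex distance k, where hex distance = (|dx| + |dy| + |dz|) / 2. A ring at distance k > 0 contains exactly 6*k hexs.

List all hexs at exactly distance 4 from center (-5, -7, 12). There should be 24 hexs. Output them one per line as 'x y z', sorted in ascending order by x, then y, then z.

Walk ring at distance 4 from (-5, -7, 12):
Start at center + D4*4 = (-9, -7, 16)
  hex 0: (-9, -7, 16)
  hex 1: (-8, -8, 16)
  hex 2: (-7, -9, 16)
  hex 3: (-6, -10, 16)
  hex 4: (-5, -11, 16)
  hex 5: (-4, -11, 15)
  hex 6: (-3, -11, 14)
  hex 7: (-2, -11, 13)
  hex 8: (-1, -11, 12)
  hex 9: (-1, -10, 11)
  hex 10: (-1, -9, 10)
  hex 11: (-1, -8, 9)
  hex 12: (-1, -7, 8)
  hex 13: (-2, -6, 8)
  hex 14: (-3, -5, 8)
  hex 15: (-4, -4, 8)
  hex 16: (-5, -3, 8)
  hex 17: (-6, -3, 9)
  hex 18: (-7, -3, 10)
  hex 19: (-8, -3, 11)
  hex 20: (-9, -3, 12)
  hex 21: (-9, -4, 13)
  hex 22: (-9, -5, 14)
  hex 23: (-9, -6, 15)
Sorted: 24 hexes.

Answer: -9 -7 16
-9 -6 15
-9 -5 14
-9 -4 13
-9 -3 12
-8 -8 16
-8 -3 11
-7 -9 16
-7 -3 10
-6 -10 16
-6 -3 9
-5 -11 16
-5 -3 8
-4 -11 15
-4 -4 8
-3 -11 14
-3 -5 8
-2 -11 13
-2 -6 8
-1 -11 12
-1 -10 11
-1 -9 10
-1 -8 9
-1 -7 8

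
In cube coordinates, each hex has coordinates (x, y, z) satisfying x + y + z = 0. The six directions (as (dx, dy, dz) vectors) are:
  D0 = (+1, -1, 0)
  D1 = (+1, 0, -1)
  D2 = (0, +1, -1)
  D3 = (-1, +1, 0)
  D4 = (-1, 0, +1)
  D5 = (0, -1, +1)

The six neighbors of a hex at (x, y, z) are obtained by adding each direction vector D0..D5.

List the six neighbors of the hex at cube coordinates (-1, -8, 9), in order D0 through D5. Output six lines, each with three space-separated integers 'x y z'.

Answer: 0 -9 9
0 -8 8
-1 -7 8
-2 -7 9
-2 -8 10
-1 -9 10

Derivation:
Center: (-1, -8, 9). Add each direction:
  D0: (-1, -8, 9) + (1, -1, 0) = (0, -9, 9)
  D1: (-1, -8, 9) + (1, 0, -1) = (0, -8, 8)
  D2: (-1, -8, 9) + (0, 1, -1) = (-1, -7, 8)
  D3: (-1, -8, 9) + (-1, 1, 0) = (-2, -7, 9)
  D4: (-1, -8, 9) + (-1, 0, 1) = (-2, -8, 10)
  D5: (-1, -8, 9) + (0, -1, 1) = (-1, -9, 10)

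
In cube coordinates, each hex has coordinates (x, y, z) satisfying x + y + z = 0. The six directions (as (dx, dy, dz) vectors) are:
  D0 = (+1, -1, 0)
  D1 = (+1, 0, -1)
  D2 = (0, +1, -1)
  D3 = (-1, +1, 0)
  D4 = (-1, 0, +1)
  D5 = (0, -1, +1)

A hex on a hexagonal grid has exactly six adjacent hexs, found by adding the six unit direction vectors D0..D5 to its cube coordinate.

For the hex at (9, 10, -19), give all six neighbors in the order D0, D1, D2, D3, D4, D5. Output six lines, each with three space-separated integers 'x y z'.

Answer: 10 9 -19
10 10 -20
9 11 -20
8 11 -19
8 10 -18
9 9 -18

Derivation:
Center: (9, 10, -19). Add each direction:
  D0: (9, 10, -19) + (1, -1, 0) = (10, 9, -19)
  D1: (9, 10, -19) + (1, 0, -1) = (10, 10, -20)
  D2: (9, 10, -19) + (0, 1, -1) = (9, 11, -20)
  D3: (9, 10, -19) + (-1, 1, 0) = (8, 11, -19)
  D4: (9, 10, -19) + (-1, 0, 1) = (8, 10, -18)
  D5: (9, 10, -19) + (0, -1, 1) = (9, 9, -18)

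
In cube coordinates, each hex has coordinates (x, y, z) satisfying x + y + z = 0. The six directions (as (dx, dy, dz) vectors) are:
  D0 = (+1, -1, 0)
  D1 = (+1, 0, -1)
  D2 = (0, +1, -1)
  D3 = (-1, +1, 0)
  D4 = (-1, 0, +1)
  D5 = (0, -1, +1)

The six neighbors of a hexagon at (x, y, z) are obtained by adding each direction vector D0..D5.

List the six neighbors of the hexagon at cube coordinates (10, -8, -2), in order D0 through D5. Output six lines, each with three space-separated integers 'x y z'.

Center: (10, -8, -2). Add each direction:
  D0: (10, -8, -2) + (1, -1, 0) = (11, -9, -2)
  D1: (10, -8, -2) + (1, 0, -1) = (11, -8, -3)
  D2: (10, -8, -2) + (0, 1, -1) = (10, -7, -3)
  D3: (10, -8, -2) + (-1, 1, 0) = (9, -7, -2)
  D4: (10, -8, -2) + (-1, 0, 1) = (9, -8, -1)
  D5: (10, -8, -2) + (0, -1, 1) = (10, -9, -1)

Answer: 11 -9 -2
11 -8 -3
10 -7 -3
9 -7 -2
9 -8 -1
10 -9 -1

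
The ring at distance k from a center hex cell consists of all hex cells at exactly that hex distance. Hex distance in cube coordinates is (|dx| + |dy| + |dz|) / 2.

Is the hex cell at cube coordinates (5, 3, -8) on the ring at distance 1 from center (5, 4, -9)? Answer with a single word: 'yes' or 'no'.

Answer: yes

Derivation:
|px - cx| = |5 - 5| = 0
|py - cy| = |3 - 4| = 1
|pz - cz| = |-8 - (-9)| = 1
distance = (0+1+1)/2 = 2/2 = 1
radius = 1; distance == radius -> yes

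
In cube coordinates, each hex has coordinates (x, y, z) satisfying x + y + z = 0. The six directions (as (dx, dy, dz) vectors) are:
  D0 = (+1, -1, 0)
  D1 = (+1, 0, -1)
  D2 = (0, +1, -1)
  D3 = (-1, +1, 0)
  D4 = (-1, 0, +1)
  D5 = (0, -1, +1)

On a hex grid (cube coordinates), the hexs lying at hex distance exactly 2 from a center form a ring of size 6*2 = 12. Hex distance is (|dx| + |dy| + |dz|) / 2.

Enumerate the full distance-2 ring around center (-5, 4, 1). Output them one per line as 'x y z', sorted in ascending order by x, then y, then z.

Answer: -7 4 3
-7 5 2
-7 6 1
-6 3 3
-6 6 0
-5 2 3
-5 6 -1
-4 2 2
-4 5 -1
-3 2 1
-3 3 0
-3 4 -1

Derivation:
Walk ring at distance 2 from (-5, 4, 1):
Start at center + D4*2 = (-7, 4, 3)
  hex 0: (-7, 4, 3)
  hex 1: (-6, 3, 3)
  hex 2: (-5, 2, 3)
  hex 3: (-4, 2, 2)
  hex 4: (-3, 2, 1)
  hex 5: (-3, 3, 0)
  hex 6: (-3, 4, -1)
  hex 7: (-4, 5, -1)
  hex 8: (-5, 6, -1)
  hex 9: (-6, 6, 0)
  hex 10: (-7, 6, 1)
  hex 11: (-7, 5, 2)
Sorted: 12 hexes.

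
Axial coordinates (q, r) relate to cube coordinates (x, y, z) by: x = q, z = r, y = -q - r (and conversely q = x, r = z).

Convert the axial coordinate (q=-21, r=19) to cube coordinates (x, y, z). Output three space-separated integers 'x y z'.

Answer: -21 2 19

Derivation:
x = q = -21
z = r = 19
y = -x - z = -(-21) - (19) = 2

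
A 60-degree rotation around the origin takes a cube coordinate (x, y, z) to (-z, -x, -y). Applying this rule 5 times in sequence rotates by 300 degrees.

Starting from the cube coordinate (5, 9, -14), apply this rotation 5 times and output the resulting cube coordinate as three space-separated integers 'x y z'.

Start: (5, 9, -14)
Step 1: (5, 9, -14) -> (-(-14), -(5), -(9)) = (14, -5, -9)
Step 2: (14, -5, -9) -> (-(-9), -(14), -(-5)) = (9, -14, 5)
Step 3: (9, -14, 5) -> (-(5), -(9), -(-14)) = (-5, -9, 14)
Step 4: (-5, -9, 14) -> (-(14), -(-5), -(-9)) = (-14, 5, 9)
Step 5: (-14, 5, 9) -> (-(9), -(-14), -(5)) = (-9, 14, -5)

Answer: -9 14 -5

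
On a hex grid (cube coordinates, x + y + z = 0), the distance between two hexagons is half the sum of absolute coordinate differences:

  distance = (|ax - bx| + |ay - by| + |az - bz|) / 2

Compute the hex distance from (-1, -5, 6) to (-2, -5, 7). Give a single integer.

Answer: 1

Derivation:
|ax - bx| = |-1 - (-2)| = 1
|ay - by| = |-5 - (-5)| = 0
|az - bz| = |6 - 7| = 1
distance = (1 + 0 + 1) / 2 = 2 / 2 = 1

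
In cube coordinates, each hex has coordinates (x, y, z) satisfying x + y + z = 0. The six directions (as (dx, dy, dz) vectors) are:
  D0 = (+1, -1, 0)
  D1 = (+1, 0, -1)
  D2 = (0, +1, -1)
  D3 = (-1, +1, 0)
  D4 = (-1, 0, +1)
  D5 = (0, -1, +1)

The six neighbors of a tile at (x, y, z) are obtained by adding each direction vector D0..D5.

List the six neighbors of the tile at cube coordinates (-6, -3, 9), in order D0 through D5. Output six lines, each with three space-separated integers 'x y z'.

Center: (-6, -3, 9). Add each direction:
  D0: (-6, -3, 9) + (1, -1, 0) = (-5, -4, 9)
  D1: (-6, -3, 9) + (1, 0, -1) = (-5, -3, 8)
  D2: (-6, -3, 9) + (0, 1, -1) = (-6, -2, 8)
  D3: (-6, -3, 9) + (-1, 1, 0) = (-7, -2, 9)
  D4: (-6, -3, 9) + (-1, 0, 1) = (-7, -3, 10)
  D5: (-6, -3, 9) + (0, -1, 1) = (-6, -4, 10)

Answer: -5 -4 9
-5 -3 8
-6 -2 8
-7 -2 9
-7 -3 10
-6 -4 10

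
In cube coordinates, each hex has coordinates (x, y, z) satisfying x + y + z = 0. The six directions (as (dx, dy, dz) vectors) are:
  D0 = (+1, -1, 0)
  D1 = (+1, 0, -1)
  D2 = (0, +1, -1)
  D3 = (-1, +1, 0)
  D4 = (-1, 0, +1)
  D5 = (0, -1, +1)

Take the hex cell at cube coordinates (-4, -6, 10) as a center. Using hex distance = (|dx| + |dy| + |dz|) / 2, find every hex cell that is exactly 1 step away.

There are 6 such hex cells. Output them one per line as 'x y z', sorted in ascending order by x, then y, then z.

Walk ring at distance 1 from (-4, -6, 10):
Start at center + D4*1 = (-5, -6, 11)
  hex 0: (-5, -6, 11)
  hex 1: (-4, -7, 11)
  hex 2: (-3, -7, 10)
  hex 3: (-3, -6, 9)
  hex 4: (-4, -5, 9)
  hex 5: (-5, -5, 10)
Sorted: 6 hexes.

Answer: -5 -6 11
-5 -5 10
-4 -7 11
-4 -5 9
-3 -7 10
-3 -6 9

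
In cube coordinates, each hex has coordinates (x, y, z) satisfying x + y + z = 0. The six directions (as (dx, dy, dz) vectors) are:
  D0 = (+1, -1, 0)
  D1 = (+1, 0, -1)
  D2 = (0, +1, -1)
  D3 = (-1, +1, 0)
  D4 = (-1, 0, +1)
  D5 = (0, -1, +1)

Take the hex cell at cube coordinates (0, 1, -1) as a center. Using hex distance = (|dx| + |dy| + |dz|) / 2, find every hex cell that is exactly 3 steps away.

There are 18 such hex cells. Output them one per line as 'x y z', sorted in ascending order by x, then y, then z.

Answer: -3 1 2
-3 2 1
-3 3 0
-3 4 -1
-2 0 2
-2 4 -2
-1 -1 2
-1 4 -3
0 -2 2
0 4 -4
1 -2 1
1 3 -4
2 -2 0
2 2 -4
3 -2 -1
3 -1 -2
3 0 -3
3 1 -4

Derivation:
Walk ring at distance 3 from (0, 1, -1):
Start at center + D4*3 = (-3, 1, 2)
  hex 0: (-3, 1, 2)
  hex 1: (-2, 0, 2)
  hex 2: (-1, -1, 2)
  hex 3: (0, -2, 2)
  hex 4: (1, -2, 1)
  hex 5: (2, -2, 0)
  hex 6: (3, -2, -1)
  hex 7: (3, -1, -2)
  hex 8: (3, 0, -3)
  hex 9: (3, 1, -4)
  hex 10: (2, 2, -4)
  hex 11: (1, 3, -4)
  hex 12: (0, 4, -4)
  hex 13: (-1, 4, -3)
  hex 14: (-2, 4, -2)
  hex 15: (-3, 4, -1)
  hex 16: (-3, 3, 0)
  hex 17: (-3, 2, 1)
Sorted: 18 hexes.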